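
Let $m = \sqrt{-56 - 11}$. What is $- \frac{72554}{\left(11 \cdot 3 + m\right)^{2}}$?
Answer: $- \frac{72554}{\left(33 + i \sqrt{67}\right)^{2}} \approx -55.488 + 29.331 i$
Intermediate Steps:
$m = i \sqrt{67}$ ($m = \sqrt{-67} = i \sqrt{67} \approx 8.1853 i$)
$- \frac{72554}{\left(11 \cdot 3 + m\right)^{2}} = - \frac{72554}{\left(11 \cdot 3 + i \sqrt{67}\right)^{2}} = - \frac{72554}{\left(33 + i \sqrt{67}\right)^{2}}$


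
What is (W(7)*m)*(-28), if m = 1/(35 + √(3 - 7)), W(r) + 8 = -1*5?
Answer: 12740/1229 - 728*I/1229 ≈ 10.366 - 0.59235*I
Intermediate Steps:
W(r) = -13 (W(r) = -8 - 1*5 = -8 - 5 = -13)
m = (35 - 2*I)/1229 (m = 1/(35 + √(-4)) = 1/(35 + 2*I) = (35 - 2*I)/1229 ≈ 0.028478 - 0.0016273*I)
(W(7)*m)*(-28) = -13*(35/1229 - 2*I/1229)*(-28) = (-455/1229 + 26*I/1229)*(-28) = 12740/1229 - 728*I/1229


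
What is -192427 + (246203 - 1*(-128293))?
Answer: 182069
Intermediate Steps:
-192427 + (246203 - 1*(-128293)) = -192427 + (246203 + 128293) = -192427 + 374496 = 182069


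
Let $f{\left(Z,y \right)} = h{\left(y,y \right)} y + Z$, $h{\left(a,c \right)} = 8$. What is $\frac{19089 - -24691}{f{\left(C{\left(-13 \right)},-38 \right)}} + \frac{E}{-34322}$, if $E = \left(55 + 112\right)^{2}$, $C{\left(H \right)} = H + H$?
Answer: $- \frac{13743823}{102966} \approx -133.48$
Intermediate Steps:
$C{\left(H \right)} = 2 H$
$f{\left(Z,y \right)} = Z + 8 y$ ($f{\left(Z,y \right)} = 8 y + Z = Z + 8 y$)
$E = 27889$ ($E = 167^{2} = 27889$)
$\frac{19089 - -24691}{f{\left(C{\left(-13 \right)},-38 \right)}} + \frac{E}{-34322} = \frac{19089 - -24691}{2 \left(-13\right) + 8 \left(-38\right)} + \frac{27889}{-34322} = \frac{19089 + 24691}{-26 - 304} + 27889 \left(- \frac{1}{34322}\right) = \frac{43780}{-330} - \frac{27889}{34322} = 43780 \left(- \frac{1}{330}\right) - \frac{27889}{34322} = - \frac{398}{3} - \frac{27889}{34322} = - \frac{13743823}{102966}$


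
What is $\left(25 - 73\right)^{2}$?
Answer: $2304$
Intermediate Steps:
$\left(25 - 73\right)^{2} = \left(-48\right)^{2} = 2304$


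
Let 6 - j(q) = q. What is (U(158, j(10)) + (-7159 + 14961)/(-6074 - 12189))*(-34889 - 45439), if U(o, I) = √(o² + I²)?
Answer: 626719056/18263 - 160656*√6245 ≈ -1.2662e+7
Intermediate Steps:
j(q) = 6 - q
U(o, I) = √(I² + o²)
(U(158, j(10)) + (-7159 + 14961)/(-6074 - 12189))*(-34889 - 45439) = (√((6 - 1*10)² + 158²) + (-7159 + 14961)/(-6074 - 12189))*(-34889 - 45439) = (√((6 - 10)² + 24964) + 7802/(-18263))*(-80328) = (√((-4)² + 24964) + 7802*(-1/18263))*(-80328) = (√(16 + 24964) - 7802/18263)*(-80328) = (√24980 - 7802/18263)*(-80328) = (2*√6245 - 7802/18263)*(-80328) = (-7802/18263 + 2*√6245)*(-80328) = 626719056/18263 - 160656*√6245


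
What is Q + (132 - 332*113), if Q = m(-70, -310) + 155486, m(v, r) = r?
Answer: 117792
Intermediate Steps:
Q = 155176 (Q = -310 + 155486 = 155176)
Q + (132 - 332*113) = 155176 + (132 - 332*113) = 155176 + (132 - 37516) = 155176 - 37384 = 117792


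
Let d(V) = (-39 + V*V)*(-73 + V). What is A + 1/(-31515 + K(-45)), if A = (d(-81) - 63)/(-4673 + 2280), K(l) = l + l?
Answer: 31745671462/75630765 ≈ 419.75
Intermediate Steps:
K(l) = 2*l
d(V) = (-73 + V)*(-39 + V**2) (d(V) = (-39 + V**2)*(-73 + V) = (-73 + V)*(-39 + V**2))
A = 1004451/2393 (A = ((2847 + (-81)**3 - 73*(-81)**2 - 39*(-81)) - 63)/(-4673 + 2280) = ((2847 - 531441 - 73*6561 + 3159) - 63)/(-2393) = ((2847 - 531441 - 478953 + 3159) - 63)*(-1/2393) = (-1004388 - 63)*(-1/2393) = -1004451*(-1/2393) = 1004451/2393 ≈ 419.75)
A + 1/(-31515 + K(-45)) = 1004451/2393 + 1/(-31515 + 2*(-45)) = 1004451/2393 + 1/(-31515 - 90) = 1004451/2393 + 1/(-31605) = 1004451/2393 - 1/31605 = 31745671462/75630765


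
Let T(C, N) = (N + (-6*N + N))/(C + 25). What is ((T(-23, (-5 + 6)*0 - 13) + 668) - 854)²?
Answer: 25600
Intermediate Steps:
T(C, N) = -4*N/(25 + C) (T(C, N) = (N - 5*N)/(25 + C) = (-4*N)/(25 + C) = -4*N/(25 + C))
((T(-23, (-5 + 6)*0 - 13) + 668) - 854)² = ((-4*((-5 + 6)*0 - 13)/(25 - 23) + 668) - 854)² = ((-4*(1*0 - 13)/2 + 668) - 854)² = ((-4*(0 - 13)*½ + 668) - 854)² = ((-4*(-13)*½ + 668) - 854)² = ((26 + 668) - 854)² = (694 - 854)² = (-160)² = 25600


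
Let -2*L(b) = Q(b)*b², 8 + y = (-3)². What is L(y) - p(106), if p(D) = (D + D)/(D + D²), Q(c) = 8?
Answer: -430/107 ≈ -4.0187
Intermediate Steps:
y = 1 (y = -8 + (-3)² = -8 + 9 = 1)
p(D) = 2*D/(D + D²) (p(D) = (2*D)/(D + D²) = 2*D/(D + D²))
L(b) = -4*b²
L(y) - p(106) = -4*1² - 2/(1 + 106) = -4*1 - 2/107 = -4 - 2/107 = -430/107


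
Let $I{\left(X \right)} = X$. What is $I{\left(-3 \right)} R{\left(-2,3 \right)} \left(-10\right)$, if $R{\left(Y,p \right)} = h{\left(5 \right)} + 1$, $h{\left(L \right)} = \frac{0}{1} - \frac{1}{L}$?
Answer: $24$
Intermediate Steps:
$h{\left(L \right)} = - \frac{1}{L}$ ($h{\left(L \right)} = 0 \cdot 1 - \frac{1}{L} = 0 - \frac{1}{L} = - \frac{1}{L}$)
$R{\left(Y,p \right)} = \frac{4}{5}$ ($R{\left(Y,p \right)} = - \frac{1}{5} + 1 = \frac{4}{5}$)
$I{\left(-3 \right)} R{\left(-2,3 \right)} \left(-10\right) = \left(-3\right) \frac{4}{5} \left(-10\right) = \left(- \frac{12}{5}\right) \left(-10\right) = 24$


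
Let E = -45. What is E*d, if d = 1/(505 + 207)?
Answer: -45/712 ≈ -0.063202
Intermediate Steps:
d = 1/712 ≈ 0.0014045
E*d = -45*1/712 = -45/712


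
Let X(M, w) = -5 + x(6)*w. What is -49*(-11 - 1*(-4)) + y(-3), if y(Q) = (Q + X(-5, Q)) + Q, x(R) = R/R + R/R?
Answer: 326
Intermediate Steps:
x(R) = 2 (x(R) = 1 + 1 = 2)
X(M, w) = -5 + 2*w
y(Q) = -5 + 4*Q (y(Q) = (Q + (-5 + 2*Q)) + Q = (-5 + 3*Q) + Q = -5 + 4*Q)
-49*(-11 - 1*(-4)) + y(-3) = -49*(-11 - 1*(-4)) + (-5 + 4*(-3)) = -49*(-11 + 4) + (-5 - 12) = -49*(-7) - 17 = 343 - 17 = 326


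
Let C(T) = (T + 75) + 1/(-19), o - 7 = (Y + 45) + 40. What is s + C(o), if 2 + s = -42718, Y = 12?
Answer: -808280/19 ≈ -42541.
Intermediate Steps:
s = -42720 (s = -2 - 42718 = -42720)
o = 104 (o = 7 + ((12 + 45) + 40) = 7 + (57 + 40) = 7 + 97 = 104)
C(T) = 1424/19 + T (C(T) = (75 + T) - 1/19 = 1424/19 + T)
s + C(o) = -42720 + (1424/19 + 104) = -42720 + 3400/19 = -808280/19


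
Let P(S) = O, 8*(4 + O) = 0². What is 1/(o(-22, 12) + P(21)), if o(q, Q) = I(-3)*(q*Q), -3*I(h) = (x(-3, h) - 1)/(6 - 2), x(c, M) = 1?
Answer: -¼ ≈ -0.25000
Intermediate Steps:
I(h) = 0 (I(h) = -(1 - 1)/(3*(6 - 2)) = -0/4 = -⅓*0 = 0)
O = -4 (O = -4 + (⅛)*0² = -4 + (⅛)*0 = -4 + 0 = -4)
o(q, Q) = 0 (o(q, Q) = 0*(q*Q) = 0*(Q*q) = 0)
P(S) = -4
1/(o(-22, 12) + P(21)) = 1/(0 - 4) = 1/(-4) = -¼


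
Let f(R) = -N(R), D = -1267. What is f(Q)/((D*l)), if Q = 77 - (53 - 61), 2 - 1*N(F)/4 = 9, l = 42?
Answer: -2/3801 ≈ -0.00052618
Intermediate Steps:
N(F) = -28 (N(F) = 8 - 4*9 = 8 - 36 = -28)
Q = 85 (Q = 77 - 1*(-8) = 77 + 8 = 85)
f(R) = 28 (f(R) = -1*(-28) = 28)
f(Q)/((D*l)) = 28/((-1267*42)) = 28/(-53214) = 28*(-1/53214) = -2/3801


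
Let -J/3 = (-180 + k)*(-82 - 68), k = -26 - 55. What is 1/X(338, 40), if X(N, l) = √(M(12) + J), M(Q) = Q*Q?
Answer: -I*√266/5586 ≈ -0.0029197*I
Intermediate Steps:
k = -81
M(Q) = Q²
J = -117450 (J = -3*(-180 - 81)*(-82 - 68) = -(-783)*(-150) = -3*39150 = -117450)
X(N, l) = 21*I*√266 (X(N, l) = √(12² - 117450) = √(144 - 117450) = √(-117306) = 21*I*√266)
1/X(338, 40) = 1/(21*I*√266) = -I*√266/5586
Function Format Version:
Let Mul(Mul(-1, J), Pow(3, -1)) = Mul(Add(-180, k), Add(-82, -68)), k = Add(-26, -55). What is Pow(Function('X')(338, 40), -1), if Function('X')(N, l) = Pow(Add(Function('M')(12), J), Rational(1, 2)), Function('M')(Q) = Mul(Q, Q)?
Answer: Mul(Rational(-1, 5586), I, Pow(266, Rational(1, 2))) ≈ Mul(-0.0029197, I)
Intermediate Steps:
k = -81
Function('M')(Q) = Pow(Q, 2)
J = -117450 (J = Mul(-3, Mul(Add(-180, -81), Add(-82, -68))) = Mul(-3, Mul(-261, -150)) = Mul(-3, 39150) = -117450)
Function('X')(N, l) = Mul(21, I, Pow(266, Rational(1, 2))) (Function('X')(N, l) = Pow(Add(Pow(12, 2), -117450), Rational(1, 2)) = Pow(Add(144, -117450), Rational(1, 2)) = Pow(-117306, Rational(1, 2)) = Mul(21, I, Pow(266, Rational(1, 2))))
Pow(Function('X')(338, 40), -1) = Pow(Mul(21, I, Pow(266, Rational(1, 2))), -1) = Mul(Rational(-1, 5586), I, Pow(266, Rational(1, 2)))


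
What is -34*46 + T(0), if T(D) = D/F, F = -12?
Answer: -1564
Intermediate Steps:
T(D) = -D/12 (T(D) = D/(-12) = D*(-1/12) = -D/12)
-34*46 + T(0) = -34*46 - 1/12*0 = -1564 + 0 = -1564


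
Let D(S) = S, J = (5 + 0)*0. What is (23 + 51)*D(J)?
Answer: 0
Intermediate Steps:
J = 0 (J = 5*0 = 0)
(23 + 51)*D(J) = (23 + 51)*0 = 74*0 = 0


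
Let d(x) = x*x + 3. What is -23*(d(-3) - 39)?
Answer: 621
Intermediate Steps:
d(x) = 3 + x² (d(x) = x² + 3 = 3 + x²)
-23*(d(-3) - 39) = -23*((3 + (-3)²) - 39) = -23*((3 + 9) - 39) = -23*(12 - 39) = -23*(-27) = 621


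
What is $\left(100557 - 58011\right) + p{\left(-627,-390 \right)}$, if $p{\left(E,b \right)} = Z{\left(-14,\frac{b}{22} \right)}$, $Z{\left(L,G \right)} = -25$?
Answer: $42521$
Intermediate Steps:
$p{\left(E,b \right)} = -25$
$\left(100557 - 58011\right) + p{\left(-627,-390 \right)} = \left(100557 - 58011\right) - 25 = 42546 - 25 = 42521$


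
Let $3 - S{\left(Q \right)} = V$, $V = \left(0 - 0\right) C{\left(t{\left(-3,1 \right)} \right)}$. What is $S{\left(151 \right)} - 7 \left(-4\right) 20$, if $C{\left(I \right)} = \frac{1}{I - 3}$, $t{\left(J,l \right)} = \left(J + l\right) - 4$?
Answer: $563$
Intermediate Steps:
$t{\left(J,l \right)} = -4 + J + l$
$C{\left(I \right)} = \frac{1}{-3 + I}$
$V = 0$ ($V = \frac{0 - 0}{-3 - 6} = \frac{0 + 0}{-3 - 6} = \frac{0}{-9} = 0 \left(- \frac{1}{9}\right) = 0$)
$S{\left(Q \right)} = 3$ ($S{\left(Q \right)} = 3 - 0 = 3 + 0 = 3$)
$S{\left(151 \right)} - 7 \left(-4\right) 20 = 3 - 7 \left(-4\right) 20 = 3 - \left(-28\right) 20 = 3 - -560 = 3 + 560 = 563$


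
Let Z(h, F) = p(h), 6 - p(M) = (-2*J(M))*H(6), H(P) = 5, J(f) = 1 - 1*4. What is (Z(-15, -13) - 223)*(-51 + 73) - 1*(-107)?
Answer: -5327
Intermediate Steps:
J(f) = -3 (J(f) = 1 - 4 = -3)
p(M) = -24 (p(M) = 6 - (-2*(-3))*5 = 6 - 6*5 = 6 - 1*30 = 6 - 30 = -24)
Z(h, F) = -24
(Z(-15, -13) - 223)*(-51 + 73) - 1*(-107) = (-24 - 223)*(-51 + 73) - 1*(-107) = -247*22 + 107 = -5434 + 107 = -5327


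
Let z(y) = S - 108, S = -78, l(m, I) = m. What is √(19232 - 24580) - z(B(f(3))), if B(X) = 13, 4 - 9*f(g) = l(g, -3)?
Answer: 186 + 2*I*√1337 ≈ 186.0 + 73.13*I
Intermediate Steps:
f(g) = 4/9 - g/9
z(y) = -186 (z(y) = -78 - 108 = -186)
√(19232 - 24580) - z(B(f(3))) = √(19232 - 24580) - 1*(-186) = √(-5348) + 186 = 2*I*√1337 + 186 = 186 + 2*I*√1337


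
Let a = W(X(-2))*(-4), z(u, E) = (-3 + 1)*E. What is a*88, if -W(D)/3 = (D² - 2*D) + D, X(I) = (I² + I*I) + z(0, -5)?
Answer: 323136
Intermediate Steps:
z(u, E) = -2*E
X(I) = 10 + 2*I² (X(I) = (I² + I*I) - 2*(-5) = (I² + I²) + 10 = 2*I² + 10 = 10 + 2*I²)
W(D) = -3*D² + 3*D (W(D) = -3*((D² - 2*D) + D) = -3*(D² - D) = -3*D² + 3*D)
a = 3672 (a = (3*(10 + 2*(-2)²)*(1 - (10 + 2*(-2)²)))*(-4) = (3*(10 + 2*4)*(1 - (10 + 2*4)))*(-4) = (3*(10 + 8)*(1 - (10 + 8)))*(-4) = (3*18*(1 - 1*18))*(-4) = (3*18*(1 - 18))*(-4) = (3*18*(-17))*(-4) = -918*(-4) = 3672)
a*88 = 3672*88 = 323136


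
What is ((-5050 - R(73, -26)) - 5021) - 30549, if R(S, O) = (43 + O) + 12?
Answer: -40649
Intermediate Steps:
R(S, O) = 55 + O
((-5050 - R(73, -26)) - 5021) - 30549 = ((-5050 - (55 - 26)) - 5021) - 30549 = ((-5050 - 1*29) - 5021) - 30549 = ((-5050 - 29) - 5021) - 30549 = (-5079 - 5021) - 30549 = -10100 - 30549 = -40649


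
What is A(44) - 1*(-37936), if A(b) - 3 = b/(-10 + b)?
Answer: 644985/17 ≈ 37940.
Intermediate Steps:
A(b) = 3 + b/(-10 + b)
A(44) - 1*(-37936) = 2*(-15 + 2*44)/(-10 + 44) - 1*(-37936) = 2*(-15 + 88)/34 + 37936 = 2*(1/34)*73 + 37936 = 73/17 + 37936 = 644985/17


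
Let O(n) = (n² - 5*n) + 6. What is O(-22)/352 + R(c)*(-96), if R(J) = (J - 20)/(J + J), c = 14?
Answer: 6861/308 ≈ 22.276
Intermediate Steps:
O(n) = 6 + n² - 5*n
R(J) = (-20 + J)/(2*J) (R(J) = (-20 + J)/((2*J)) = (-20 + J)*(1/(2*J)) = (-20 + J)/(2*J))
O(-22)/352 + R(c)*(-96) = (6 + (-22)² - 5*(-22))/352 + ((½)*(-20 + 14)/14)*(-96) = (6 + 484 + 110)*(1/352) + ((½)*(1/14)*(-6))*(-96) = 600*(1/352) - 3/14*(-96) = 75/44 + 144/7 = 6861/308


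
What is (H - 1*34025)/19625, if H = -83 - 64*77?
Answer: -39036/19625 ≈ -1.9891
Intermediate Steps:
H = -5011 (H = -83 - 4928 = -5011)
(H - 1*34025)/19625 = (-5011 - 1*34025)/19625 = (-5011 - 34025)*(1/19625) = -39036*1/19625 = -39036/19625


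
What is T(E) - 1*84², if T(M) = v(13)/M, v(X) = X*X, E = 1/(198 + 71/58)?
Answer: 1543547/58 ≈ 26613.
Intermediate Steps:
E = 58/11555 (E = 1/(198 + 71*(1/58)) = 1/(198 + 71/58) = 1/(11555/58) = 58/11555 ≈ 0.0050195)
v(X) = X²
T(M) = 169/M (T(M) = 13²/M = 169/M)
T(E) - 1*84² = 169/(58/11555) - 1*84² = 169*(11555/58) - 1*7056 = 1952795/58 - 7056 = 1543547/58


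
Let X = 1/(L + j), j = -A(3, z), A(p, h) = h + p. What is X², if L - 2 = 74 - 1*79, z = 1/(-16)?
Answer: 256/9025 ≈ 0.028366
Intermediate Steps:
z = -1/16 ≈ -0.062500
L = -3 (L = 2 + (74 - 1*79) = 2 + (74 - 79) = 2 - 5 = -3)
j = -47/16 (j = -(-1/16 + 3) = -1*47/16 = -47/16 ≈ -2.9375)
X = -16/95 (X = 1/(-3 - 47/16) = 1/(-95/16) = -16/95 ≈ -0.16842)
X² = (-16/95)² = 256/9025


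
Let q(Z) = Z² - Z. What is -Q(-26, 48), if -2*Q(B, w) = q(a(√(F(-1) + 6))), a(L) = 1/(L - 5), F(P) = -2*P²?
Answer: 2/9 ≈ 0.22222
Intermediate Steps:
a(L) = 1/(-5 + L)
Q(B, w) = -2/9 (Q(B, w) = -(-1 + 1/(-5 + √(-2*(-1)² + 6)))/(2*(-5 + √(-2*(-1)² + 6))) = -(-1 + 1/(-5 + √(-2*1 + 6)))/(2*(-5 + √(-2*1 + 6))) = -(-1 + 1/(-5 + √(-2 + 6)))/(2*(-5 + √(-2 + 6))) = -(-1 + 1/(-5 + √4))/(2*(-5 + √4)) = -(-1 + 1/(-5 + 2))/(2*(-5 + 2)) = -(-1 + 1/(-3))/(2*(-3)) = -(-1)*(-1 - ⅓)/6 = -(-1)*(-4)/(6*3) = -½*4/9 = -2/9)
-Q(-26, 48) = -1*(-2/9) = 2/9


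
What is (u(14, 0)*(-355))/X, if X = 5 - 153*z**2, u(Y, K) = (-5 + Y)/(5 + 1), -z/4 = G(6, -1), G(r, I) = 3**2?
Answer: 1065/396566 ≈ 0.0026856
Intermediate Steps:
G(r, I) = 9
z = -36 (z = -4*9 = -36)
u(Y, K) = -5/6 + Y/6 (u(Y, K) = (-5 + Y)/6 = (-5 + Y)*(1/6) = -5/6 + Y/6)
X = -198283 (X = 5 - 153*(-36)**2 = 5 - 153*1296 = 5 - 198288 = -198283)
(u(14, 0)*(-355))/X = ((-5/6 + (1/6)*14)*(-355))/(-198283) = ((-5/6 + 7/3)*(-355))*(-1/198283) = ((3/2)*(-355))*(-1/198283) = -1065/2*(-1/198283) = 1065/396566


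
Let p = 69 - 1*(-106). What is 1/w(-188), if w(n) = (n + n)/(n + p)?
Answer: 13/376 ≈ 0.034574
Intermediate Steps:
p = 175 (p = 69 + 106 = 175)
w(n) = 2*n/(175 + n) (w(n) = (n + n)/(n + 175) = (2*n)/(175 + n) = 2*n/(175 + n))
1/w(-188) = 1/(2*(-188)/(175 - 188)) = 1/(2*(-188)/(-13)) = 1/(2*(-188)*(-1/13)) = 1/(376/13) = 13/376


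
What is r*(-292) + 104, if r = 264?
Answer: -76984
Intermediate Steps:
r*(-292) + 104 = 264*(-292) + 104 = -77088 + 104 = -76984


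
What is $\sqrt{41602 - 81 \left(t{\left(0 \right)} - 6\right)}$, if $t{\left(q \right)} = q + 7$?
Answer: $\sqrt{41521} \approx 203.77$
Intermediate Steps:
$t{\left(q \right)} = 7 + q$
$\sqrt{41602 - 81 \left(t{\left(0 \right)} - 6\right)} = \sqrt{41602 - 81 \left(\left(7 + 0\right) - 6\right)} = \sqrt{41602 - 81 \left(7 - 6\right)} = \sqrt{41602 - 81} = \sqrt{41521}$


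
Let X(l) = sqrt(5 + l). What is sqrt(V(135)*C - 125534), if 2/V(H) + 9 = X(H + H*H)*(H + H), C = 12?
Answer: sqrt(1129830 - 33894180*sqrt(18365))/(3*sqrt(-1 + 30*sqrt(18365))) ≈ 354.31*I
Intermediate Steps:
V(H) = 2/(-9 + 2*H*sqrt(5 + H + H**2)) (V(H) = 2/(-9 + sqrt(5 + (H + H*H))*(H + H)) = 2/(-9 + sqrt(5 + (H + H**2))*(2*H)) = 2/(-9 + sqrt(5 + H + H**2)*(2*H)) = 2/(-9 + 2*H*sqrt(5 + H + H**2)))
sqrt(V(135)*C - 125534) = sqrt((2/(-9 + 2*135*sqrt(5 + 135*(1 + 135))))*12 - 125534) = sqrt((2/(-9 + 2*135*sqrt(5 + 135*136)))*12 - 125534) = sqrt((2/(-9 + 2*135*sqrt(5 + 18360)))*12 - 125534) = sqrt((2/(-9 + 2*135*sqrt(18365)))*12 - 125534) = sqrt((2/(-9 + 270*sqrt(18365)))*12 - 125534) = sqrt(24/(-9 + 270*sqrt(18365)) - 125534) = sqrt(-125534 + 24/(-9 + 270*sqrt(18365)))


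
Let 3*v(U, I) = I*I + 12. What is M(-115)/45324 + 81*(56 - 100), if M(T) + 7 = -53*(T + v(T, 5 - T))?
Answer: -40445815/11331 ≈ -3569.5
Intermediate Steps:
v(U, I) = 4 + I²/3 (v(U, I) = (I*I + 12)/3 = (I² + 12)/3 = (12 + I²)/3 = 4 + I²/3)
M(T) = -219 - 53*T - 53*(5 - T)²/3 (M(T) = -7 - 53*(T + (4 + (5 - T)²/3)) = -7 - 53*(4 + T + (5 - T)²/3) = -7 + (-212 - 53*T - 53*(5 - T)²/3) = -219 - 53*T - 53*(5 - T)²/3)
M(-115)/45324 + 81*(56 - 100) = (-1982/3 - 53/3*(-115)² + (371/3)*(-115))/45324 + 81*(56 - 100) = (-1982/3 - 53/3*13225 - 42665/3)*(1/45324) + 81*(-44) = (-1982/3 - 700925/3 - 42665/3)*(1/45324) - 3564 = -248524*1/45324 - 3564 = -62131/11331 - 3564 = -40445815/11331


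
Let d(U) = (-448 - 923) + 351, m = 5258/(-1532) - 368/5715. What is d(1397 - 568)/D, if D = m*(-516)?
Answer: -372103650/658184789 ≈ -0.56535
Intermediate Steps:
m = -15306623/4377690 (m = 5258*(-1/1532) - 368*1/5715 = -2629/766 - 368/5715 = -15306623/4377690 ≈ -3.4965)
d(U) = -1020 (d(U) = -1371 + 351 = -1020)
D = 1316369578/729615 (D = -15306623/4377690*(-516) = 1316369578/729615 ≈ 1804.2)
d(1397 - 568)/D = -1020/1316369578/729615 = -1020*729615/1316369578 = -372103650/658184789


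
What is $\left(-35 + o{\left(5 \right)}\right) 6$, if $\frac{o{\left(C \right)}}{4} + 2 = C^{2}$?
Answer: $342$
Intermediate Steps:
$o{\left(C \right)} = -8 + 4 C^{2}$
$\left(-35 + o{\left(5 \right)}\right) 6 = \left(-35 - \left(8 - 4 \cdot 5^{2}\right)\right) 6 = \left(-35 + \left(-8 + 4 \cdot 25\right)\right) 6 = \left(-35 + \left(-8 + 100\right)\right) 6 = \left(-35 + 92\right) 6 = 57 \cdot 6 = 342$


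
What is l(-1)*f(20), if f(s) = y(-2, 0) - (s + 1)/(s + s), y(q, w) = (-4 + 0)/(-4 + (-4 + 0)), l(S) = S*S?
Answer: -1/40 ≈ -0.025000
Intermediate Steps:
l(S) = S²
y(q, w) = ½ (y(q, w) = -4/(-4 - 4) = -4/(-8) = -4*(-⅛) = ½)
f(s) = ½ - (1 + s)/(2*s) (f(s) = ½ - (s + 1)/(s + s) = ½ - (1 + s)/(2*s))
l(-1)*f(20) = (-1)²*(-½/20) = 1*(-½*1/20) = 1*(-1/40) = -1/40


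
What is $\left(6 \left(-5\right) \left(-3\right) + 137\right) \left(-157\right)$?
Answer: $-35639$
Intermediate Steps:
$\left(6 \left(-5\right) \left(-3\right) + 137\right) \left(-157\right) = \left(\left(-30\right) \left(-3\right) + 137\right) \left(-157\right) = \left(90 + 137\right) \left(-157\right) = 227 \left(-157\right) = -35639$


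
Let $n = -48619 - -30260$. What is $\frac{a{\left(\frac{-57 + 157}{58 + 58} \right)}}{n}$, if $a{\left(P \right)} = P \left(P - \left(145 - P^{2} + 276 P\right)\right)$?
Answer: $\frac{8017375}{447757651} \approx 0.017906$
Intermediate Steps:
$a{\left(P \right)} = P \left(-145 + P^{2} - 275 P\right)$ ($a{\left(P \right)} = P \left(P - \left(145 - P^{2} + 276 P\right)\right) = P \left(-145 + P^{2} - 275 P\right)$)
$n = -18359$ ($n = -48619 + 30260 = -18359$)
$\frac{a{\left(\frac{-57 + 157}{58 + 58} \right)}}{n} = \frac{\frac{-57 + 157}{58 + 58} \left(-145 + \left(\frac{-57 + 157}{58 + 58}\right)^{2} - 275 \frac{-57 + 157}{58 + 58}\right)}{-18359} = \frac{100}{116} \left(-145 + \left(\frac{100}{116}\right)^{2} - 275 \cdot \frac{100}{116}\right) \left(- \frac{1}{18359}\right) = 100 \cdot \frac{1}{116} \left(-145 + \left(100 \cdot \frac{1}{116}\right)^{2} - 275 \cdot 100 \cdot \frac{1}{116}\right) \left(- \frac{1}{18359}\right) = \frac{25 \left(-145 + \left(\frac{25}{29}\right)^{2} - \frac{6875}{29}\right)}{29} \left(- \frac{1}{18359}\right) = \frac{25 \left(-145 + \frac{625}{841} - \frac{6875}{29}\right)}{29} \left(- \frac{1}{18359}\right) = \frac{25}{29} \left(- \frac{320695}{841}\right) \left(- \frac{1}{18359}\right) = \left(- \frac{8017375}{24389}\right) \left(- \frac{1}{18359}\right) = \frac{8017375}{447757651}$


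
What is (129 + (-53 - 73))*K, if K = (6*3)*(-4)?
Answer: -216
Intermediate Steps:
K = -72 (K = 18*(-4) = -72)
(129 + (-53 - 73))*K = (129 + (-53 - 73))*(-72) = (129 - 126)*(-72) = 3*(-72) = -216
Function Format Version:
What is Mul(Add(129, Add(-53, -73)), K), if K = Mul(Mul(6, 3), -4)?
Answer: -216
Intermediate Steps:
K = -72 (K = Mul(18, -4) = -72)
Mul(Add(129, Add(-53, -73)), K) = Mul(Add(129, Add(-53, -73)), -72) = Mul(Add(129, -126), -72) = Mul(3, -72) = -216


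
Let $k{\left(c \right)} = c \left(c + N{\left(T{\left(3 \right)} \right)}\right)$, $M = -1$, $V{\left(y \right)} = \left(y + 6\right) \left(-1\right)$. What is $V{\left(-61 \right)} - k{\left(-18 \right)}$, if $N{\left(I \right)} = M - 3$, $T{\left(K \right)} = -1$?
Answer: $-341$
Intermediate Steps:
$V{\left(y \right)} = -6 - y$ ($V{\left(y \right)} = \left(6 + y\right) \left(-1\right) = -6 - y$)
$N{\left(I \right)} = -4$ ($N{\left(I \right)} = -1 - 3 = -4$)
$k{\left(c \right)} = c \left(-4 + c\right)$ ($k{\left(c \right)} = c \left(c - 4\right) = c \left(-4 + c\right)$)
$V{\left(-61 \right)} - k{\left(-18 \right)} = \left(-6 - -61\right) - - 18 \left(-4 - 18\right) = \left(-6 + 61\right) - \left(-18\right) \left(-22\right) = 55 - 396 = -341$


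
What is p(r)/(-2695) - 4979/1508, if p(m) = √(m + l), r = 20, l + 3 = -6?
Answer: -383/116 - √11/2695 ≈ -3.3030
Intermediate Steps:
l = -9 (l = -3 - 6 = -9)
p(m) = √(-9 + m) (p(m) = √(m - 9) = √(-9 + m))
p(r)/(-2695) - 4979/1508 = √(-9 + 20)/(-2695) - 4979/1508 = √11*(-1/2695) - 4979*1/1508 = -√11/2695 - 383/116 = -383/116 - √11/2695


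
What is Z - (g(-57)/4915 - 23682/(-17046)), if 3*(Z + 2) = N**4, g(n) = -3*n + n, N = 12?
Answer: 96468165271/13963515 ≈ 6908.6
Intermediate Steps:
g(n) = -2*n
Z = 6910 (Z = -2 + (1/3)*12**4 = -2 + (1/3)*20736 = -2 + 6912 = 6910)
Z - (g(-57)/4915 - 23682/(-17046)) = 6910 - (-2*(-57)/4915 - 23682/(-17046)) = 6910 - (114*(1/4915) - 23682*(-1/17046)) = 6910 - (114/4915 + 3947/2841) = 6910 - 1*19723379/13963515 = 6910 - 19723379/13963515 = 96468165271/13963515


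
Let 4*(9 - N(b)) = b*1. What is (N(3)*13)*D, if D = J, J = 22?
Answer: 4719/2 ≈ 2359.5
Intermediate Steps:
N(b) = 9 - b/4
D = 22
(N(3)*13)*D = ((9 - ¼*3)*13)*22 = ((9 - ¾)*13)*22 = ((33/4)*13)*22 = (429/4)*22 = 4719/2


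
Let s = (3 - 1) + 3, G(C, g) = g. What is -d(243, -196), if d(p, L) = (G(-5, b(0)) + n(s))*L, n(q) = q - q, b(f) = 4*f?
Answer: 0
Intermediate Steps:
s = 5 (s = 2 + 3 = 5)
n(q) = 0
d(p, L) = 0 (d(p, L) = (4*0 + 0)*L = (0 + 0)*L = 0*L = 0)
-d(243, -196) = -1*0 = 0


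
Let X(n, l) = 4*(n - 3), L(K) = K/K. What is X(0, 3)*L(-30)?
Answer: -12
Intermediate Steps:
L(K) = 1
X(n, l) = -12 + 4*n (X(n, l) = 4*(-3 + n) = -12 + 4*n)
X(0, 3)*L(-30) = (-12 + 4*0)*1 = (-12 + 0)*1 = -12*1 = -12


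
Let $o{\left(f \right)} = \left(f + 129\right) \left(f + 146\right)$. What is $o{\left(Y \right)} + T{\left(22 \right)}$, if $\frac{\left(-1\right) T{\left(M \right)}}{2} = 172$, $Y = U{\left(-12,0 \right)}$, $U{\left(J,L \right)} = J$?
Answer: $15334$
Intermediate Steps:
$Y = -12$
$T{\left(M \right)} = -344$ ($T{\left(M \right)} = \left(-2\right) 172 = -344$)
$o{\left(f \right)} = \left(129 + f\right) \left(146 + f\right)$
$o{\left(Y \right)} + T{\left(22 \right)} = \left(18834 + \left(-12\right)^{2} + 275 \left(-12\right)\right) - 344 = \left(18834 + 144 - 3300\right) - 344 = 15678 - 344 = 15334$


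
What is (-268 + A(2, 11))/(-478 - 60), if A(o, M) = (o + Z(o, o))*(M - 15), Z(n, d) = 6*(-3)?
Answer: 102/269 ≈ 0.37918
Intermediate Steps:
Z(n, d) = -18
A(o, M) = (-18 + o)*(-15 + M) (A(o, M) = (o - 18)*(M - 15) = (-18 + o)*(-15 + M))
(-268 + A(2, 11))/(-478 - 60) = (-268 + (270 - 18*11 - 15*2 + 11*2))/(-478 - 60) = (-268 + (270 - 198 - 30 + 22))/(-538) = (-268 + 64)*(-1/538) = -204*(-1/538) = 102/269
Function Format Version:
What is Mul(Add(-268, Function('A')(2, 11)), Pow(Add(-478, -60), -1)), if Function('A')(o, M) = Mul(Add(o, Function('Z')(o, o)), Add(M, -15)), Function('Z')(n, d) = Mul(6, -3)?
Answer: Rational(102, 269) ≈ 0.37918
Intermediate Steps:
Function('Z')(n, d) = -18
Function('A')(o, M) = Mul(Add(-18, o), Add(-15, M)) (Function('A')(o, M) = Mul(Add(o, -18), Add(M, -15)) = Mul(Add(-18, o), Add(-15, M)))
Mul(Add(-268, Function('A')(2, 11)), Pow(Add(-478, -60), -1)) = Mul(Add(-268, Add(270, Mul(-18, 11), Mul(-15, 2), Mul(11, 2))), Pow(Add(-478, -60), -1)) = Mul(Add(-268, Add(270, -198, -30, 22)), Pow(-538, -1)) = Mul(Add(-268, 64), Rational(-1, 538)) = Mul(-204, Rational(-1, 538)) = Rational(102, 269)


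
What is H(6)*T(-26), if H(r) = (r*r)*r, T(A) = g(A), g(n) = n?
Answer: -5616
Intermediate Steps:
T(A) = A
H(r) = r**3 (H(r) = r**2*r = r**3)
H(6)*T(-26) = 6**3*(-26) = 216*(-26) = -5616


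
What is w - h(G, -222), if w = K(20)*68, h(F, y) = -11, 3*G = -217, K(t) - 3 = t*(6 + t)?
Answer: 35575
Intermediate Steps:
K(t) = 3 + t*(6 + t)
G = -217/3 (G = (⅓)*(-217) = -217/3 ≈ -72.333)
w = 35564 (w = (3 + 20² + 6*20)*68 = (3 + 400 + 120)*68 = 523*68 = 35564)
w - h(G, -222) = 35564 - 1*(-11) = 35564 + 11 = 35575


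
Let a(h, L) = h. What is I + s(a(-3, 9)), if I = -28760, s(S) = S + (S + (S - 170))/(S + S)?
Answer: -86201/3 ≈ -28734.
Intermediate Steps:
s(S) = S + (-170 + 2*S)/(2*S) (s(S) = S + (S + (-170 + S))/((2*S)) = S + (-170 + 2*S)*(1/(2*S)) = S + (-170 + 2*S)/(2*S))
I + s(a(-3, 9)) = -28760 + (1 - 3 - 85/(-3)) = -28760 + (1 - 3 - 85*(-1/3)) = -28760 + (1 - 3 + 85/3) = -28760 + 79/3 = -86201/3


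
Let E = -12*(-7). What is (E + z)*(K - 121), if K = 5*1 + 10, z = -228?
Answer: 15264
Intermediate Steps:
E = 84
K = 15 (K = 5 + 10 = 15)
(E + z)*(K - 121) = (84 - 228)*(15 - 121) = -144*(-106) = 15264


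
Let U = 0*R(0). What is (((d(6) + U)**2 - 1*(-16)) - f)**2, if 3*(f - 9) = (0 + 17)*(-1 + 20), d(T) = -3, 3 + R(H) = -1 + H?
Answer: 75625/9 ≈ 8402.8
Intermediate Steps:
R(H) = -4 + H (R(H) = -3 + (-1 + H) = -4 + H)
U = 0 (U = 0*(-4 + 0) = 0*(-4) = 0)
f = 350/3 (f = 9 + ((0 + 17)*(-1 + 20))/3 = 9 + (17*19)/3 = 9 + (1/3)*323 = 9 + 323/3 = 350/3 ≈ 116.67)
(((d(6) + U)**2 - 1*(-16)) - f)**2 = (((-3 + 0)**2 - 1*(-16)) - 1*350/3)**2 = (((-3)**2 + 16) - 350/3)**2 = ((9 + 16) - 350/3)**2 = (25 - 350/3)**2 = (-275/3)**2 = 75625/9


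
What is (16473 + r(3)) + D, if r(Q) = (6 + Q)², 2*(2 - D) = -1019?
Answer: 34131/2 ≈ 17066.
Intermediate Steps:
D = 1023/2 (D = 2 - ½*(-1019) = 2 + 1019/2 = 1023/2 ≈ 511.50)
(16473 + r(3)) + D = (16473 + (6 + 3)²) + 1023/2 = (16473 + 9²) + 1023/2 = (16473 + 81) + 1023/2 = 16554 + 1023/2 = 34131/2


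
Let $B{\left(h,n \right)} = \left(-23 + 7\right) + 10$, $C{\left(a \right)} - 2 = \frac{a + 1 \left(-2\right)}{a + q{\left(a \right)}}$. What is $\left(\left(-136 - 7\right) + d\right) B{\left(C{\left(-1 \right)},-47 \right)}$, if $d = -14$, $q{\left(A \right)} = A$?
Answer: $942$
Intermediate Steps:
$C{\left(a \right)} = 2 + \frac{-2 + a}{2 a}$ ($C{\left(a \right)} = 2 + \frac{a + 1 \left(-2\right)}{a + a} = 2 + \frac{a - 2}{2 a} = 2 + \left(-2 + a\right) \frac{1}{2 a} = 2 + \frac{-2 + a}{2 a}$)
$B{\left(h,n \right)} = -6$ ($B{\left(h,n \right)} = -16 + 10 = -6$)
$\left(\left(-136 - 7\right) + d\right) B{\left(C{\left(-1 \right)},-47 \right)} = \left(\left(-136 - 7\right) - 14\right) \left(-6\right) = \left(-143 - 14\right) \left(-6\right) = \left(-157\right) \left(-6\right) = 942$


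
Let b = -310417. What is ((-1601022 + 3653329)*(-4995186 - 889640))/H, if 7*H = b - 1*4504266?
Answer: 84542287155074/4814683 ≈ 1.7559e+7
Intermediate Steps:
H = -4814683/7 (H = (-310417 - 1*4504266)/7 = (-310417 - 4504266)/7 = (1/7)*(-4814683) = -4814683/7 ≈ -6.8781e+5)
((-1601022 + 3653329)*(-4995186 - 889640))/H = ((-1601022 + 3653329)*(-4995186 - 889640))/(-4814683/7) = (2052307*(-5884826))*(-7/4814683) = -12077469593582*(-7/4814683) = 84542287155074/4814683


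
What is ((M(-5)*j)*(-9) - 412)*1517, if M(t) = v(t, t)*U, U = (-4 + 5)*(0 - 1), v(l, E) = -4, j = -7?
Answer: -242720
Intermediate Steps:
U = -1 (U = 1*(-1) = -1)
M(t) = 4 (M(t) = -4*(-1) = 4)
((M(-5)*j)*(-9) - 412)*1517 = ((4*(-7))*(-9) - 412)*1517 = (-28*(-9) - 412)*1517 = (252 - 412)*1517 = -160*1517 = -242720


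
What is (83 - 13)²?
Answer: 4900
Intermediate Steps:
(83 - 13)² = 70² = 4900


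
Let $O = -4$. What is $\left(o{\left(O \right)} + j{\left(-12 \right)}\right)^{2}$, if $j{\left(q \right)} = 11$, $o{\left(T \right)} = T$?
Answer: $49$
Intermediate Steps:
$\left(o{\left(O \right)} + j{\left(-12 \right)}\right)^{2} = \left(-4 + 11\right)^{2} = 7^{2} = 49$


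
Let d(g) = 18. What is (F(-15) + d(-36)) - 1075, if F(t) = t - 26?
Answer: -1098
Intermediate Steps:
F(t) = -26 + t
(F(-15) + d(-36)) - 1075 = ((-26 - 15) + 18) - 1075 = (-41 + 18) - 1075 = -23 - 1075 = -1098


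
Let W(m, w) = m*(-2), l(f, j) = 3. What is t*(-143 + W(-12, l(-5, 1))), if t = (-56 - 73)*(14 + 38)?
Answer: 798252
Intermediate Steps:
W(m, w) = -2*m
t = -6708 (t = -129*52 = -6708)
t*(-143 + W(-12, l(-5, 1))) = -6708*(-143 - 2*(-12)) = -6708*(-143 + 24) = -6708*(-119) = 798252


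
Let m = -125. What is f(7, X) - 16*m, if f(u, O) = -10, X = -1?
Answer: 1990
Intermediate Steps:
f(7, X) - 16*m = -10 - 16*(-125) = -10 + 2000 = 1990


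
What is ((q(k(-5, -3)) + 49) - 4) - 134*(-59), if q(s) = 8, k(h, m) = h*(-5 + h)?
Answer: 7959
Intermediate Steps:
((q(k(-5, -3)) + 49) - 4) - 134*(-59) = ((8 + 49) - 4) - 134*(-59) = (57 - 4) + 7906 = 53 + 7906 = 7959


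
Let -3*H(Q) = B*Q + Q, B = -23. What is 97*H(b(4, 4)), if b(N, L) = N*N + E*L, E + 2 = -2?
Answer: 0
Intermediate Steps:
E = -4 (E = -2 - 2 = -4)
b(N, L) = N**2 - 4*L (b(N, L) = N*N - 4*L = N**2 - 4*L)
H(Q) = 22*Q/3 (H(Q) = -(-23*Q + Q)/3 = -(-22)*Q/3 = 22*Q/3)
97*H(b(4, 4)) = 97*(22*(4**2 - 4*4)/3) = 97*(22*(16 - 16)/3) = 97*((22/3)*0) = 97*0 = 0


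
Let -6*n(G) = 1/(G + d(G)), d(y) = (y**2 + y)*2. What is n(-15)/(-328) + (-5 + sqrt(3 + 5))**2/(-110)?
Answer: -239111/797040 + 2*sqrt(2)/11 ≈ -0.042869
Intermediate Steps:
d(y) = 2*y + 2*y**2 (d(y) = (y + y**2)*2 = 2*y + 2*y**2)
n(G) = -1/(6*(G + 2*G*(1 + G)))
n(-15)/(-328) + (-5 + sqrt(3 + 5))**2/(-110) = -1/6/(-15*(3 + 2*(-15)))/(-328) + (-5 + sqrt(3 + 5))**2/(-110) = -1/6*(-1/15)/(3 - 30)*(-1/328) + (-5 + sqrt(8))**2*(-1/110) = -1/6*(-1/15)/(-27)*(-1/328) + (-5 + 2*sqrt(2))**2*(-1/110) = -1/6*(-1/15)*(-1/27)*(-1/328) - (-5 + 2*sqrt(2))**2/110 = -1/2430*(-1/328) - (-5 + 2*sqrt(2))**2/110 = 1/797040 - (-5 + 2*sqrt(2))**2/110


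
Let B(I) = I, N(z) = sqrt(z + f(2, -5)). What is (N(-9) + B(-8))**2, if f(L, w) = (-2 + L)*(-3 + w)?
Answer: 55 - 48*I ≈ 55.0 - 48.0*I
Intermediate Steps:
f(L, w) = (-3 + w)*(-2 + L)
N(z) = sqrt(z) (N(z) = sqrt(z + (6 - 3*2 - 2*(-5) + 2*(-5))) = sqrt(z + (6 - 6 + 10 - 10)) = sqrt(z + 0) = sqrt(z))
(N(-9) + B(-8))**2 = (sqrt(-9) - 8)**2 = (3*I - 8)**2 = (-8 + 3*I)**2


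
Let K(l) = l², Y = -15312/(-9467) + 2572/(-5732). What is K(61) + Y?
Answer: 50495725946/13566211 ≈ 3722.2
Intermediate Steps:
Y = 15854815/13566211 (Y = -15312*(-1/9467) + 2572*(-1/5732) = 15312/9467 - 643/1433 = 15854815/13566211 ≈ 1.1687)
K(61) + Y = 61² + 15854815/13566211 = 3721 + 15854815/13566211 = 50495725946/13566211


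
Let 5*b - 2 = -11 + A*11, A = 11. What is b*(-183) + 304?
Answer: -18976/5 ≈ -3795.2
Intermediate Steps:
b = 112/5 (b = ⅖ + (-11 + 11*11)/5 = ⅖ + (-11 + 121)/5 = ⅖ + (⅕)*110 = ⅖ + 22 = 112/5 ≈ 22.400)
b*(-183) + 304 = (112/5)*(-183) + 304 = -20496/5 + 304 = -18976/5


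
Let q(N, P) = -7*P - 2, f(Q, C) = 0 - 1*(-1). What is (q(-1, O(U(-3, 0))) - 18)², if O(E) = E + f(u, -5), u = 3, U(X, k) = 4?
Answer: 3025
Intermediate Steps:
f(Q, C) = 1 (f(Q, C) = 0 + 1 = 1)
O(E) = 1 + E (O(E) = E + 1 = 1 + E)
q(N, P) = -2 - 7*P
(q(-1, O(U(-3, 0))) - 18)² = ((-2 - 7*(1 + 4)) - 18)² = ((-2 - 7*5) - 18)² = ((-2 - 35) - 18)² = (-37 - 18)² = (-55)² = 3025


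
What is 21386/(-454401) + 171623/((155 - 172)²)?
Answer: 77979482269/131321889 ≈ 593.80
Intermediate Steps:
21386/(-454401) + 171623/((155 - 172)²) = 21386*(-1/454401) + 171623/((-17)²) = -21386/454401 + 171623/289 = 77979482269/131321889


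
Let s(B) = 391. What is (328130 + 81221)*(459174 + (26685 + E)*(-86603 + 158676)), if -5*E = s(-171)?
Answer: 3925862488796552/5 ≈ 7.8517e+14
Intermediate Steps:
E = -391/5 (E = -⅕*391 = -391/5 ≈ -78.200)
(328130 + 81221)*(459174 + (26685 + E)*(-86603 + 158676)) = (328130 + 81221)*(459174 + (26685 - 391/5)*(-86603 + 158676)) = 409351*(459174 + (133034/5)*72073) = 409351*(459174 + 9588159482/5) = 409351*(9590455352/5) = 3925862488796552/5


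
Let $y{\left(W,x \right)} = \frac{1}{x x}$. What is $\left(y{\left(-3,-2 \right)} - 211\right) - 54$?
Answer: $- \frac{1059}{4} \approx -264.75$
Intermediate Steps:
$y{\left(W,x \right)} = \frac{1}{x^{2}}$
$\left(y{\left(-3,-2 \right)} - 211\right) - 54 = \left(\frac{1}{4} - 211\right) - 54 = - \frac{843}{4} - 54 = - \frac{1059}{4}$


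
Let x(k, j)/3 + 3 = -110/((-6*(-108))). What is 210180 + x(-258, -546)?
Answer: 22698413/108 ≈ 2.1017e+5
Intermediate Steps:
x(k, j) = -1027/108 (x(k, j) = -9 + 3*(-110/((-6*(-108)))) = -9 + 3*(-110/648) = -9 + 3*(-110*1/648) = -9 + 3*(-55/324) = -9 - 55/108 = -1027/108)
210180 + x(-258, -546) = 210180 - 1027/108 = 22698413/108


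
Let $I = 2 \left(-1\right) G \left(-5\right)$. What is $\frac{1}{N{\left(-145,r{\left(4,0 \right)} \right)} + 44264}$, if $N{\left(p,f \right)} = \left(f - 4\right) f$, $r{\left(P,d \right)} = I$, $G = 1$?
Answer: $\frac{1}{44324} \approx 2.2561 \cdot 10^{-5}$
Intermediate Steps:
$I = 10$ ($I = 2 \left(-1\right) 1 \left(-5\right) = \left(-2\right) 1 \left(-5\right) = \left(-2\right) \left(-5\right) = 10$)
$r{\left(P,d \right)} = 10$
$N{\left(p,f \right)} = f \left(-4 + f\right)$ ($N{\left(p,f \right)} = \left(-4 + f\right) f = f \left(-4 + f\right)$)
$\frac{1}{N{\left(-145,r{\left(4,0 \right)} \right)} + 44264} = \frac{1}{10 \left(-4 + 10\right) + 44264} = \frac{1}{10 \cdot 6 + 44264} = \frac{1}{60 + 44264} = \frac{1}{44324}$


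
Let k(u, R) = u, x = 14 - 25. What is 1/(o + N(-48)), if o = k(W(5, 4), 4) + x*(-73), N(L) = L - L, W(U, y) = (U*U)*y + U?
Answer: 1/908 ≈ 0.0011013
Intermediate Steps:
W(U, y) = U + y*U**2 (W(U, y) = U**2*y + U = y*U**2 + U = U + y*U**2)
N(L) = 0
x = -11
o = 908 (o = 5*(1 + 5*4) - 11*(-73) = 5*(1 + 20) + 803 = 5*21 + 803 = 105 + 803 = 908)
1/(o + N(-48)) = 1/(908 + 0) = 1/908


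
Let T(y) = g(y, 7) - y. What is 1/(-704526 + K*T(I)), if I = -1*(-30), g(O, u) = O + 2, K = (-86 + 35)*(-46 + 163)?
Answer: -1/716460 ≈ -1.3958e-6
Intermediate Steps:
K = -5967 (K = -51*117 = -5967)
g(O, u) = 2 + O
I = 30
T(y) = 2 (T(y) = (2 + y) - y = 2)
1/(-704526 + K*T(I)) = 1/(-704526 - 5967*2) = 1/(-704526 - 11934) = 1/(-716460) = -1/716460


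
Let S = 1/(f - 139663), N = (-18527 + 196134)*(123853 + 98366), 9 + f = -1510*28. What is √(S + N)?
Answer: √20416202320851998245/22744 ≈ 1.9866e+5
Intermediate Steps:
f = -42289 (f = -9 - 1510*28 = -9 - 42280 = -42289)
N = 39467649933 (N = 177607*222219 = 39467649933)
S = -1/181952 (S = 1/(-42289 - 139663) = 1/(-181952) = -1/181952 ≈ -5.4960e-6)
√(S + N) = √(-1/181952 + 39467649933) = √(7181217840609215/181952) = √20416202320851998245/22744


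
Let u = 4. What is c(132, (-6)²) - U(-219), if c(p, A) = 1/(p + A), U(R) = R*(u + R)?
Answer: -7910279/168 ≈ -47085.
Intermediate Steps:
U(R) = R*(4 + R)
c(p, A) = 1/(A + p)
c(132, (-6)²) - U(-219) = 1/((-6)² + 132) - (-219)*(4 - 219) = 1/(36 + 132) - (-219)*(-215) = 1/168 - 1*47085 = 1/168 - 47085 = -7910279/168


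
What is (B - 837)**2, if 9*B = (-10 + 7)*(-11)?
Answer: 6250000/9 ≈ 6.9444e+5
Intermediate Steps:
B = 11/3 (B = ((-10 + 7)*(-11))/9 = (-3*(-11))/9 = (1/9)*33 = 11/3 ≈ 3.6667)
(B - 837)**2 = (11/3 - 837)**2 = (-2500/3)**2 = 6250000/9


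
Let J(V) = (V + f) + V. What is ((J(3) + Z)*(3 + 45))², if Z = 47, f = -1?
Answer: 6230016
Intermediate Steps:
J(V) = -1 + 2*V (J(V) = (V - 1) + V = (-1 + V) + V = -1 + 2*V)
((J(3) + Z)*(3 + 45))² = (((-1 + 2*3) + 47)*(3 + 45))² = (((-1 + 6) + 47)*48)² = ((5 + 47)*48)² = (52*48)² = 2496² = 6230016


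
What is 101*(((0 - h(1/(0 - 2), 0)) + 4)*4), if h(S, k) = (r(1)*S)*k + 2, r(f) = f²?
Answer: 808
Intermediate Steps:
h(S, k) = 2 + S*k (h(S, k) = (1²*S)*k + 2 = (1*S)*k + 2 = S*k + 2 = 2 + S*k)
101*(((0 - h(1/(0 - 2), 0)) + 4)*4) = 101*(((0 - (2 + 0/(0 - 2))) + 4)*4) = 101*(((0 - (2 + 0/(-2))) + 4)*4) = 101*(((0 - (2 - ½*0)) + 4)*4) = 101*(((0 - (2 + 0)) + 4)*4) = 101*(((0 - 1*2) + 4)*4) = 101*(((0 - 2) + 4)*4) = 101*((-2 + 4)*4) = 101*(2*4) = 101*8 = 808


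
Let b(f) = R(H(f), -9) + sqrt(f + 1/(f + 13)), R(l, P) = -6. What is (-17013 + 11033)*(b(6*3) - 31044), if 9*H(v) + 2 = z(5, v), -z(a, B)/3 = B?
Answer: 185679000 - 5980*sqrt(17329)/31 ≈ 1.8565e+8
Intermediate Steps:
z(a, B) = -3*B
H(v) = -2/9 - v/3 (H(v) = -2/9 + (-3*v)/9 = -2/9 - v/3)
b(f) = -6 + sqrt(f + 1/(13 + f)) (b(f) = -6 + sqrt(f + 1/(f + 13)) = -6 + sqrt(f + 1/(13 + f)))
(-17013 + 11033)*(b(6*3) - 31044) = (-17013 + 11033)*((-6 + sqrt((1 + (6*3)*(13 + 6*3))/(13 + 6*3))) - 31044) = -5980*((-6 + sqrt((1 + 18*(13 + 18))/(13 + 18))) - 31044) = -5980*((-6 + sqrt((1 + 18*31)/31)) - 31044) = -5980*((-6 + sqrt((1 + 558)/31)) - 31044) = -5980*((-6 + sqrt((1/31)*559)) - 31044) = -5980*((-6 + sqrt(559/31)) - 31044) = -5980*((-6 + sqrt(17329)/31) - 31044) = -5980*(-31050 + sqrt(17329)/31) = 185679000 - 5980*sqrt(17329)/31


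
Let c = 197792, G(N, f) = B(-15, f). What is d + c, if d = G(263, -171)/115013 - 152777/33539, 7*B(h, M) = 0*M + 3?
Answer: 5340646111428718/27001947049 ≈ 1.9779e+5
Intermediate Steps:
B(h, M) = 3/7 (B(h, M) = (0*M + 3)/7 = (0 + 3)/7 = (1/7)*3 = 3/7)
G(N, f) = 3/7
d = -122999287090/27001947049 (d = (3/7)/115013 - 152777/33539 = (3/7)*(1/115013) - 152777*1/33539 = 3/805091 - 152777/33539 = -122999287090/27001947049 ≈ -4.5552)
d + c = -122999287090/27001947049 + 197792 = 5340646111428718/27001947049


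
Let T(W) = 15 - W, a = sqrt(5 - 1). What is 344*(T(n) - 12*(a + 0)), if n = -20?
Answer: 3784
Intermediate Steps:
a = 2 (a = sqrt(4) = 2)
344*(T(n) - 12*(a + 0)) = 344*((15 - 1*(-20)) - 12*(2 + 0)) = 344*((15 + 20) - 12*2) = 344*(35 - 24) = 344*11 = 3784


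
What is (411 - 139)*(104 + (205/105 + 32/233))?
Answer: 141194384/4893 ≈ 28856.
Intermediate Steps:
(411 - 139)*(104 + (205/105 + 32/233)) = 272*(104 + (205*(1/105) + 32*(1/233))) = 272*(104 + (41/21 + 32/233)) = 272*(104 + 10225/4893) = 272*(519097/4893) = 141194384/4893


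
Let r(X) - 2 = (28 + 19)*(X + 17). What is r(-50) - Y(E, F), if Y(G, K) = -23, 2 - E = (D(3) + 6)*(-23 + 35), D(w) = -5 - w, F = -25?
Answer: -1526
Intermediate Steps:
r(X) = 801 + 47*X (r(X) = 2 + (28 + 19)*(X + 17) = 2 + 47*(17 + X) = 2 + (799 + 47*X) = 801 + 47*X)
E = 26 (E = 2 - ((-5 - 1*3) + 6)*(-23 + 35) = 2 - ((-5 - 3) + 6)*12 = 2 - (-8 + 6)*12 = 2 - (-2)*12 = 2 - 1*(-24) = 2 + 24 = 26)
r(-50) - Y(E, F) = (801 + 47*(-50)) - 1*(-23) = (801 - 2350) + 23 = -1549 + 23 = -1526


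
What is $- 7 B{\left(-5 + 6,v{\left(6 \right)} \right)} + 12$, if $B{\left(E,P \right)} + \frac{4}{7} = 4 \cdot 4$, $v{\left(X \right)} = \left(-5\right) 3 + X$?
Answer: $-96$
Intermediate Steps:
$v{\left(X \right)} = -15 + X$
$B{\left(E,P \right)} = \frac{108}{7}$ ($B{\left(E,P \right)} = - \frac{4}{7} + 4 \cdot 4 = - \frac{4}{7} + 16 = \frac{108}{7}$)
$- 7 B{\left(-5 + 6,v{\left(6 \right)} \right)} + 12 = \left(-7\right) \frac{108}{7} + 12 = -108 + 12 = -96$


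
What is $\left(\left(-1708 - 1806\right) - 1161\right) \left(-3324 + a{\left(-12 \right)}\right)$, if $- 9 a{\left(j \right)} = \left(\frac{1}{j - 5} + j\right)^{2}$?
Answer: $\frac{2389130975}{153} \approx 1.5615 \cdot 10^{7}$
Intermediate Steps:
$a{\left(j \right)} = - \frac{\left(j + \frac{1}{-5 + j}\right)^{2}}{9}$ ($a{\left(j \right)} = - \frac{\left(\frac{1}{j - 5} + j\right)^{2}}{9} = - \frac{\left(\frac{1}{-5 + j} + j\right)^{2}}{9} = - \frac{\left(j + \frac{1}{-5 + j}\right)^{2}}{9}$)
$\left(\left(-1708 - 1806\right) - 1161\right) \left(-3324 + a{\left(-12 \right)}\right) = \left(\left(-1708 - 1806\right) - 1161\right) \left(-3324 - \frac{\left(1 + \left(-12\right)^{2} - -60\right)^{2}}{9 \left(-5 - 12\right)^{2}}\right) = \left(\left(-1708 - 1806\right) - 1161\right) \left(-3324 - \frac{\left(1 + 144 + 60\right)^{2}}{9 \cdot 289}\right) = \left(-3514 - 1161\right) \left(-3324 - \frac{205^{2}}{2601}\right) = - 4675 \left(-3324 - \frac{1}{2601} \cdot 42025\right) = - 4675 \left(-3324 - \frac{42025}{2601}\right) = \left(-4675\right) \left(- \frac{8687749}{2601}\right) = \frac{2389130975}{153}$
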